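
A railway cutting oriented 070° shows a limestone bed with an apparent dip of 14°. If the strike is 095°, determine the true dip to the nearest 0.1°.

β = acute angle between strike 095° and section 070° = 25°.
tan(true dip) = tan 14° / sin 25° = 0.5900
true dip = arctan 0.5900 = 30.54°

30.5°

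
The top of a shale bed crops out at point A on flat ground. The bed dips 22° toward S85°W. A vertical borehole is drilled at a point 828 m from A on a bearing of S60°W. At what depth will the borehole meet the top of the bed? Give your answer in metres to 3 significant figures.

303 m

The hole lies 25° from the dip direction, so the down-dip offset is 828 × cos 25° = 750.42 m.
Depth = down-dip offset × tan(dip) = 750.42 × tan 22° = 750.42 × 0.4040
Depth = 303.19 m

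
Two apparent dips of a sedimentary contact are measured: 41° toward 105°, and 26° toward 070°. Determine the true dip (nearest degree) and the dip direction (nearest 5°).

Each apparent-dip line lies in the plane. As unit vectors (x east, y north, z up), v₁ plunges 41°→105° and v₂ plunges 26°→070°.
n = v₁ × v₂ = (0.287, -0.235, 0.389) (taken with n_z > 0).
Dip δ = arctan(|n_h|/n_z) = arctan(0.371/0.389) = 43.6°.
Dip direction = azimuth of (n_x, n_y) = atan2(0.287, -0.235) = 129°.

true dip 44°, dip direction 130°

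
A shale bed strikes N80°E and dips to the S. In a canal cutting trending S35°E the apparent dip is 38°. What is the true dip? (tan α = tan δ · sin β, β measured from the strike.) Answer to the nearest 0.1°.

40.8°

β = acute angle between strike N80°E and section S35°E = 65°.
tan(true dip) = tan 38° / sin 65° = 0.8621
δ = arctan(0.8621) = 40.76°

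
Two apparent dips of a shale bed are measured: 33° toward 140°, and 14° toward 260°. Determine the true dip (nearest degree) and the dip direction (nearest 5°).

true dip 43°, dip direction 185°

Each apparent-dip line lies in the plane. As unit vectors (x east, y north, z up), v₁ plunges 33°→140° and v₂ plunges 14°→260°.
n = v₁ × v₂ = (-0.064, -0.651, 0.705) (taken with n_z > 0).
tan δ = √(n_x²+n_y²)/n_z = 0.654/0.705, so δ = 42.9°.
Dip direction = atan2(-0.064, -0.651) = 186° (azimuth of n's horizontal projection).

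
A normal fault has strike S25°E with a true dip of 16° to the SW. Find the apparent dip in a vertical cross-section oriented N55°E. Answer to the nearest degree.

16°

The strike is S25°E and the section trends N55°E; the acute angle between them is β = 80°.
tan(apparent dip) = tan 16° · sin 80° = 0.2824
α = arctan(0.2824) = 15.77°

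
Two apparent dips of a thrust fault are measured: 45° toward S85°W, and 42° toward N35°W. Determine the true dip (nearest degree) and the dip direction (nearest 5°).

true dip 48°, dip direction 290°

Each apparent-dip line lies in the plane. As unit vectors (x east, y north, z up), v₁ plunges 45°→S85°W and v₂ plunges 42°→N35°W.
n = v₁ × v₂ = (-0.472, 0.170, 0.455) (taken with n_z > 0).
True dip = arccos(n_z / |n|) = arccos(0.6721) = 47.8°.
The horizontal component of n points toward azimuth atan2(n_x, n_y) = 290°, the dip direction.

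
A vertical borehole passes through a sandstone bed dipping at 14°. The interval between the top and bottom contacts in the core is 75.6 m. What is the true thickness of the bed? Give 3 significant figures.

True thickness t = h · cos(dip) = 75.6 × cos 14°
t = 75.6 × 0.9703 = 73.354 m

73.4 m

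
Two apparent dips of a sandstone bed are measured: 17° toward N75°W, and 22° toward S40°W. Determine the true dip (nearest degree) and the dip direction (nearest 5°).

Represent each trace as a vector plunging at its apparent dip toward its trend (east-north-up frame): v₁ = (-0.924, 0.248, -0.292), v₂ = (-0.596, -0.710, -0.375).
The plane normal is n = v₁ × v₂ ∝ (-0.300, -0.172, 0.804).
True dip = arccos(n_z / |n|) = arccos(0.9185) = 23.3°.
The horizontal component of n points toward azimuth atan2(n_x, n_y) = 240°, the dip direction.

true dip 23°, dip direction 240°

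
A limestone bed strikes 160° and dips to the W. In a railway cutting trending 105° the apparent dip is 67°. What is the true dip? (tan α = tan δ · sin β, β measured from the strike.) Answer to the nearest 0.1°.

70.8°

The section is 55° from the strike.
tan(true dip) = tan 67° / sin 55° = 2.8760
δ = arctan(2.8760) = 70.83°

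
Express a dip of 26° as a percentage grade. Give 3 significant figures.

grade % = 100 × tan 26° = 100 × 0.4877

48.8%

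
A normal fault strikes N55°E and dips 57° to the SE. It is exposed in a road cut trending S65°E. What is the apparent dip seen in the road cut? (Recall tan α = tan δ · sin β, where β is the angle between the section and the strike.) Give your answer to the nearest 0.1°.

The section lies 60° from the strike.
tan(apparent dip) = tan 57° · sin 60° = 1.3336
apparent dip = arctan 1.3336 = 53.13°

53.1°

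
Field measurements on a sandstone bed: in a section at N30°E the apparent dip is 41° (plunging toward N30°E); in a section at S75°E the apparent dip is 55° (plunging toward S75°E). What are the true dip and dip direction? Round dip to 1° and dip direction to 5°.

The two traces are lines in the plane: v₁ = (sin 30°·cos 41°, cos 30°·cos 41°, −sin 41°), v₂ = (sin 105°·cos 55°, cos 105°·cos 55°, −sin 55°).
The plane normal is n = v₁ × v₂ ∝ (0.633, 0.054, 0.418).
True dip = arccos(n_z / |n|) = arccos(0.5499) = 56.6°.
Dip direction = atan2(0.633, 0.054) = 85° (azimuth of n's horizontal projection).

true dip 57°, dip direction 085°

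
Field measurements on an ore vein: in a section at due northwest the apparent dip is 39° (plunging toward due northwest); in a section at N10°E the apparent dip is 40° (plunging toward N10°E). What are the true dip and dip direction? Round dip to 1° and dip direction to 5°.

Each apparent-dip line lies in the plane. As unit vectors (x east, y north, z up), v₁ plunges 39°→due northwest and v₂ plunges 40°→N10°E.
The plane normal is n = v₁ × v₂ ∝ (-0.122, 0.437, 0.488).
tan δ = √(n_x²+n_y²)/n_z = 0.454/0.488, so δ = 42.9°.
Dip direction = atan2(-0.122, 0.437) = 344° (azimuth of n's horizontal projection).

true dip 43°, dip direction 345°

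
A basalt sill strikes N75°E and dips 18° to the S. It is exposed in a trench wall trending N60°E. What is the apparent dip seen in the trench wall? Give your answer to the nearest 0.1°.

4.8°

The strike is N75°E and the section trends N60°E; the acute angle between them is β = 15°.
tan(apparent dip) = tan 18° · sin 15° = 0.0841
apparent dip = arctan 0.0841 = 4.81°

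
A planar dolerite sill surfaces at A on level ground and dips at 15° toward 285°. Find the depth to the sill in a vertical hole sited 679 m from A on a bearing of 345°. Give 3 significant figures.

91.0 m

The hole lies 60° from the dip direction, so the down-dip offset is 679 × cos 60° = 339.50 m.
Depth = down-dip offset × tan(dip) = 339.50 × tan 15° = 339.50 × 0.2679
Depth = 90.97 m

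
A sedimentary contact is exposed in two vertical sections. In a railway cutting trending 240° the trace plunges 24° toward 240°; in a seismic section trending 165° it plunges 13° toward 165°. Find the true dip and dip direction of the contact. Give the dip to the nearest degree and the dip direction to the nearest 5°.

Represent each trace as a vector plunging at its apparent dip toward its trend (east-north-up frame): v₁ = (-0.791, -0.457, -0.407), v₂ = (0.252, -0.941, -0.225).
n = v₁ × v₂ = (-0.280, -0.281, 0.860) (taken with n_z > 0).
True dip = arccos(n_z / |n|) = arccos(0.9081) = 24.8°.
Dip direction = atan2(-0.280, -0.281) = 225° (azimuth of n's horizontal projection).

true dip 25°, dip direction 225°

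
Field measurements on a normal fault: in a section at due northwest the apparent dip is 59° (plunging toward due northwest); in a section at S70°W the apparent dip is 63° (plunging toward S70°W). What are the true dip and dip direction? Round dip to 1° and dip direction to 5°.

Represent each trace as a vector plunging at its apparent dip toward its trend (east-north-up frame): v₁ = (-0.364, 0.364, -0.857), v₂ = (-0.427, -0.155, -0.891).
n = v₁ × v₂ = (-0.458, 0.041, 0.212) (taken with n_z > 0).
True dip = arccos(n_z / |n|) = arccos(0.4188) = 65.2°.
The horizontal component of n points toward azimuth atan2(n_x, n_y) = 275°, the dip direction.

true dip 65°, dip direction 275°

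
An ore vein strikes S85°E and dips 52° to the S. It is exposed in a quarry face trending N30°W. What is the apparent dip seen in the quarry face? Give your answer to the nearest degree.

46°

The section lies 55° from the strike.
tan α = tan 52° × sin 55° = 1.2799 × 0.8192 = 1.0485
apparent dip = arctan 1.0485 = 46.36°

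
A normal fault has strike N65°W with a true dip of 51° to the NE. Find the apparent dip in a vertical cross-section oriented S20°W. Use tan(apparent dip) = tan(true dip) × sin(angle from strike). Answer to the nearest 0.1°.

The strike is N65°W and the section trends S20°W; the acute angle between them is β = 85°.
tan(apparent dip) = tan 51° · sin 85° = 1.2302
apparent dip = arctan 1.2302 = 50.89°

50.9°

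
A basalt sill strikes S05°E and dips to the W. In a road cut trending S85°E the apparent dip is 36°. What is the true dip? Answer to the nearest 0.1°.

β = acute angle between strike S05°E and section S85°E = 80°.
tan(true dip) = tan 36° / sin 80° = 0.7378
true dip = arctan 0.7378 = 36.42°

36.4°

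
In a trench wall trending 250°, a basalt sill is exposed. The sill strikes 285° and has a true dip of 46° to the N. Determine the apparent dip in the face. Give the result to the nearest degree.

Angle between strike (285°) and section (250°): β = 35°.
tan(apparent dip) = tan 46° · sin 35° = 0.5940
α = arctan(0.5940) = 30.71°

31°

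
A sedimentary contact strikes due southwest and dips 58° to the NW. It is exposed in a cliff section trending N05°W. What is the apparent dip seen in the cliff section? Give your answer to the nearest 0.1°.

The section lies 50° from the strike.
tan α = tan 58° × sin 50° = 1.6003 × 0.7660 = 1.2259
α = arctan(1.2259) = 50.80°

50.8°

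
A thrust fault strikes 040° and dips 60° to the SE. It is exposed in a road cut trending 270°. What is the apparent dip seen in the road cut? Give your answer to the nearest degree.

The section lies 50° from the strike.
tan α = tan 60° × sin 50° = 1.7321 × 0.7660 = 1.3268
α = arctan(1.3268) = 53.00°

53°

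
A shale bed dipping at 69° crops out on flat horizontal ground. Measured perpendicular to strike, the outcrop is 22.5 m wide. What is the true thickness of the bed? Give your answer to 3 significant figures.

21.0 m

True thickness t = w · sin(dip) = 22.5 × sin 69°
t = 22.5 × 0.9336 = 21.006 m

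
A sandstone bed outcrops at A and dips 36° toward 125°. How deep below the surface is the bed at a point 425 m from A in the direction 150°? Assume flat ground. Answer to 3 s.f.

The hole lies 25° from the dip direction, so the down-dip offset is 425 × cos 25° = 385.18 m.
Depth = down-dip offset × tan(dip) = 385.18 × tan 36° = 385.18 × 0.7265
Depth = 279.85 m

280 m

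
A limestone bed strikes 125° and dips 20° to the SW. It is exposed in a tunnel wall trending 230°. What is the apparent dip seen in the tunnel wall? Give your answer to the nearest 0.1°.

Angle between strike (125°) and section (230°): β = 75°.
tan α = tan 20° × sin 75° = 0.3640 × 0.9659 = 0.3516
α = arctan(0.3516) = 19.37°

19.4°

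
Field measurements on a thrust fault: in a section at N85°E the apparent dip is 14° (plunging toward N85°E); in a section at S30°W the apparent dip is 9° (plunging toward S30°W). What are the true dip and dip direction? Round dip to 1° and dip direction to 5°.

Represent each trace as a vector plunging at its apparent dip toward its trend (east-north-up frame): v₁ = (0.967, 0.085, -0.242), v₂ = (-0.494, -0.855, -0.156).
The plane normal is n = v₁ × v₂ ∝ (0.220, -0.271, 0.785).
tan δ = √(n_x²+n_y²)/n_z = 0.349/0.785, so δ = 24.0°.
The horizontal component of n points toward azimuth atan2(n_x, n_y) = 141°, the dip direction.

true dip 24°, dip direction 140°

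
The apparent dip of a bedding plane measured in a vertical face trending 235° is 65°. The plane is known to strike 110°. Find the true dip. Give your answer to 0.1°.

The section is 55° from the strike.
tan δ = tan α / sin β = tan 65° / sin 55° = 2.1445 / 0.8192 = 2.6180
true dip = arctan 2.6180 = 69.09°

69.1°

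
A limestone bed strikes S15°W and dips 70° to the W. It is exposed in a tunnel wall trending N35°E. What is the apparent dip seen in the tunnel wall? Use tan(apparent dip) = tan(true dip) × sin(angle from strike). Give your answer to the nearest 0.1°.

Angle between strike (S15°W) and section (N35°E): β = 20°.
tan α = tan 70° × sin 20° = 2.7475 × 0.3420 = 0.9397
apparent dip = arctan 0.9397 = 43.22°

43.2°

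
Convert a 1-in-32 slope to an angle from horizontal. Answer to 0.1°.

tan θ = 1/32 = 0.0312
θ = arctan(0.0312) = 1.79°

1.8°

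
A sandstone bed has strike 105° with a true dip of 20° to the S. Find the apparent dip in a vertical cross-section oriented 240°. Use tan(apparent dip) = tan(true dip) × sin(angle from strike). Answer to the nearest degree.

The section lies 45° from the strike.
tan α = tan 20° × sin 45° = 0.3640 × 0.7071 = 0.2574
apparent dip = arctan 0.2574 = 14.43°

14°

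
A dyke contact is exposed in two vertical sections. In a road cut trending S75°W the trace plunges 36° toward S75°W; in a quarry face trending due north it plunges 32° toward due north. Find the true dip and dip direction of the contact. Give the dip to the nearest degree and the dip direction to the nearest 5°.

The two traces are lines in the plane: v₁ = (sin 255°·cos 36°, cos 255°·cos 36°, −sin 36°), v₂ = (sin 0°·cos 32°, cos 0°·cos 32°, −sin 32°).
n = v₁ × v₂ = (-0.609, 0.414, 0.663) (taken with n_z > 0).
Dip δ = arctan(|n_h|/n_z) = arctan(0.737/0.663) = 48.0°.
The horizontal component of n points toward azimuth atan2(n_x, n_y) = 304°, the dip direction.

true dip 48°, dip direction 305°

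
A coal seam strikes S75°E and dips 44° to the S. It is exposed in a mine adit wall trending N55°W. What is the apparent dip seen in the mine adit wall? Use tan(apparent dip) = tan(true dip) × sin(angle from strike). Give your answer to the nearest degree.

The strike is S75°E and the section trends N55°W; the acute angle between them is β = 20°.
tan α = tan 44° × sin 20° = 0.9657 × 0.3420 = 0.3303
apparent dip = arctan 0.3303 = 18.28°

18°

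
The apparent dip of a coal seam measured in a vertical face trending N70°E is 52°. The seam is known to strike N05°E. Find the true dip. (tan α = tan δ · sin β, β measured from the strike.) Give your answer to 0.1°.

54.7°

β = acute angle between strike N05°E and section N70°E = 65°.
tan(true dip) = tan 52° / sin 65° = 1.4123
δ = arctan(1.4123) = 54.70°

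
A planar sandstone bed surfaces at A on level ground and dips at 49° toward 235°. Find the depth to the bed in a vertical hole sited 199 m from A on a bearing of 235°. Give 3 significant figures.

229 m

The hole is directly down-dip from the outcrop, so the down-dip offset is 199 m.
Depth = down-dip offset × tan(dip) = 199.00 × tan 49° = 199.00 × 1.1504
Depth = 228.92 m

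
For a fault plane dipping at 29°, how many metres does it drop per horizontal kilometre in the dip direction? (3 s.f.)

drop per km = 1000 × tan 29° = 1000 × 0.5543

554 m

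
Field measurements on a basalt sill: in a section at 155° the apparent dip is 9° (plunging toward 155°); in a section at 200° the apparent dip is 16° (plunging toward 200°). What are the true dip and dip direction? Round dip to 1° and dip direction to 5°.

true dip 16°, dip direction 210°

Each apparent-dip line lies in the plane. As unit vectors (x east, y north, z up), v₁ plunges 9°→155° and v₂ plunges 16°→200°.
Cross product v₁ × v₂ gives the pole to the plane: n ∝ (-0.105, -0.166, 0.671).
tan δ = √(n_x²+n_y²)/n_z = 0.197/0.671, so δ = 16.4°.
Dip direction = atan2(-0.105, -0.166) = 212° (azimuth of n's horizontal projection).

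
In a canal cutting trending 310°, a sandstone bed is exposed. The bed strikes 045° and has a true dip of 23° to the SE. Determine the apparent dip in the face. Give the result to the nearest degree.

Angle between strike (045°) and section (310°): β = 85°.
tan α = tan 23° × sin 85° = 0.4245 × 0.9962 = 0.4229
apparent dip = arctan 0.4229 = 22.92°

23°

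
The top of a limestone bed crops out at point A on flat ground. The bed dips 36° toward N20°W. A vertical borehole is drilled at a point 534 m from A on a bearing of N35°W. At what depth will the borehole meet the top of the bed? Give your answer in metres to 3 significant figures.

The hole lies 15° from the dip direction, so the down-dip offset is 534 × cos 15° = 515.80 m.
Depth = down-dip offset × tan(dip) = 515.80 × tan 36° = 515.80 × 0.7265
Depth = 374.75 m

375 m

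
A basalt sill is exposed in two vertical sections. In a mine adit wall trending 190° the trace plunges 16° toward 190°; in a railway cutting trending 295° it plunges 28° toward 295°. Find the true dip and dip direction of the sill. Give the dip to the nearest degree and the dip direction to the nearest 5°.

true dip 35°, dip direction 255°

The two traces are lines in the plane: v₁ = (sin 190°·cos 16°, cos 190°·cos 16°, −sin 16°), v₂ = (sin 295°·cos 28°, cos 295°·cos 28°, −sin 28°).
The plane normal is n = v₁ × v₂ ∝ (-0.547, -0.142, 0.820).
Dip δ = arctan(|n_h|/n_z) = arctan(0.565/0.820) = 34.6°.
Dip direction = azimuth of (n_x, n_y) = atan2(-0.547, -0.142) = 255°.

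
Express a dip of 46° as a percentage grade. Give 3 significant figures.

104%

grade % = 100 × tan 46° = 100 × 1.0355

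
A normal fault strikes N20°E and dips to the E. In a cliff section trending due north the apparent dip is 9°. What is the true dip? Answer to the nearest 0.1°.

24.8°

β = acute angle between strike N20°E and section due north = 20°.
tan δ = tan α / sin β = tan 9° / sin 20° = 0.1584 / 0.3420 = 0.4631
δ = arctan(0.4631) = 24.85°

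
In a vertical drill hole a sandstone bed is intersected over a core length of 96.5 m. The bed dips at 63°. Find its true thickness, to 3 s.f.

True thickness t = h · cos(dip) = 96.5 × cos 63°
t = 96.5 × 0.4540 = 43.810 m

43.8 m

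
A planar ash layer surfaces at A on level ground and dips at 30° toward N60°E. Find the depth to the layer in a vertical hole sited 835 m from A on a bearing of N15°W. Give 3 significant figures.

The hole lies 75° from the dip direction, so the down-dip offset is 835 × cos 75° = 216.11 m.
Depth = down-dip offset × tan(dip) = 216.11 × tan 30° = 216.11 × 0.5774
Depth = 124.77 m

125 m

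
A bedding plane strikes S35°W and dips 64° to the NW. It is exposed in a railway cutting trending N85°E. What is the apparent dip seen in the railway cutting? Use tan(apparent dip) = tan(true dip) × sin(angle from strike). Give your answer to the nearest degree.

58°

The section lies 50° from the strike.
tan(apparent dip) = tan 64° · sin 50° = 1.5706
α = arctan(1.5706) = 57.52°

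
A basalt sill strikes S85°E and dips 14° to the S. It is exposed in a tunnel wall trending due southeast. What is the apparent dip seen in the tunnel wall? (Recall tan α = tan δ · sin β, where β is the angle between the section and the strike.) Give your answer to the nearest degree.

9°

Angle between strike (S85°E) and section (due southeast): β = 40°.
tan(apparent dip) = tan 14° · sin 40° = 0.1603
apparent dip = arctan 0.1603 = 9.11°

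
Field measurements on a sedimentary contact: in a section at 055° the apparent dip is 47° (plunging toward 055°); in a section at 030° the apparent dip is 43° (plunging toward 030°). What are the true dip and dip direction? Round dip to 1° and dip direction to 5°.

The two traces are lines in the plane: v₁ = (sin 55°·cos 47°, cos 55°·cos 47°, −sin 47°), v₂ = (sin 30°·cos 43°, cos 30°·cos 43°, −sin 43°).
The plane normal is n = v₁ × v₂ ∝ (0.196, 0.114, 0.211).
tan δ = √(n_x²+n_y²)/n_z = 0.227/0.211, so δ = 47.1°.
Dip direction = azimuth of (n_x, n_y) = atan2(0.196, 0.114) = 60°.

true dip 47°, dip direction 060°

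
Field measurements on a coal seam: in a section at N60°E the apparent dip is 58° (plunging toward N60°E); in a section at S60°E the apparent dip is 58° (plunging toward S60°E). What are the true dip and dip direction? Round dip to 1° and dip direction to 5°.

true dip 62°, dip direction 090°

The two traces are lines in the plane: v₁ = (sin 60°·cos 58°, cos 60°·cos 58°, −sin 58°), v₂ = (sin 120°·cos 58°, cos 120°·cos 58°, −sin 58°).
n = v₁ × v₂ = (0.449, 0.000, 0.243) (taken with n_z > 0).
tan δ = √(n_x²+n_y²)/n_z = 0.449/0.243, so δ = 61.6°.
Dip direction = atan2(0.449, 0.000) = 90° (azimuth of n's horizontal projection).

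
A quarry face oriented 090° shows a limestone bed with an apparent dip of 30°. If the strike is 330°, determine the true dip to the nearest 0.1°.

β = acute angle between strike 330° and section 090° = 60°.
tan(true dip) = tan 30° / sin 60° = 0.6667
true dip = arctan 0.6667 = 33.69°

33.7°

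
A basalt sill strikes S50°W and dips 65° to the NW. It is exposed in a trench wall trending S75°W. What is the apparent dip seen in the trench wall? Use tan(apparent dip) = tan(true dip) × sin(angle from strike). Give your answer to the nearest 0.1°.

Angle between strike (S50°W) and section (S75°W): β = 25°.
tan(apparent dip) = tan 65° · sin 25° = 0.9063
α = arctan(0.9063) = 42.19°

42.2°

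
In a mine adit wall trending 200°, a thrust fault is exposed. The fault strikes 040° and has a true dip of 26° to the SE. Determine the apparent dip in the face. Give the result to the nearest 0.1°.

9.5°

The section lies 20° from the strike.
tan(apparent dip) = tan 26° · sin 20° = 0.1668
α = arctan(0.1668) = 9.47°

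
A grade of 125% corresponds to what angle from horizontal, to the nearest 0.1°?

51.3°

tan θ = 125/100 = 1.2500
θ = arctan(1.2500) = 51.34°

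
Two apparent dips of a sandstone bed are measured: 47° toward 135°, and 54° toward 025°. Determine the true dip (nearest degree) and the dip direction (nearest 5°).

The two traces are lines in the plane: v₁ = (sin 135°·cos 47°, cos 135°·cos 47°, −sin 47°), v₂ = (sin 25°·cos 54°, cos 25°·cos 54°, −sin 54°).
The plane normal is n = v₁ × v₂ ∝ (0.780, 0.208, 0.377).
Dip δ = arctan(|n_h|/n_z) = arctan(0.807/0.377) = 65.0°.
Dip direction = atan2(0.780, 0.208) = 75° (azimuth of n's horizontal projection).

true dip 65°, dip direction 075°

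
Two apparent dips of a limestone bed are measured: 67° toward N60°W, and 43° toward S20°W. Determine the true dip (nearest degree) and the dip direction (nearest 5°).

Each apparent-dip line lies in the plane. As unit vectors (x east, y north, z up), v₁ plunges 67°→N60°W and v₂ plunges 43°→S20°W.
The plane normal is n = v₁ × v₂ ∝ (-0.766, -0.001, 0.281).
True dip = arccos(n_z / |n|) = arccos(0.3449) = 69.8°.
Dip direction = azimuth of (n_x, n_y) = atan2(-0.766, -0.001) = 270°.

true dip 70°, dip direction 270°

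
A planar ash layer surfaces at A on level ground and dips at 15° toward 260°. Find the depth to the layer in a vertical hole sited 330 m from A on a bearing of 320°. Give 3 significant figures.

The hole lies 60° from the dip direction, so the down-dip offset is 330 × cos 60° = 165.00 m.
Depth = down-dip offset × tan(dip) = 165.00 × tan 15° = 165.00 × 0.2679
Depth = 44.21 m

44.2 m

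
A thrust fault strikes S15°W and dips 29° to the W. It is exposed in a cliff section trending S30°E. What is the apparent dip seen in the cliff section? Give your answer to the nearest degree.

Angle between strike (S15°W) and section (S30°E): β = 45°.
tan α = tan 29° × sin 45° = 0.5543 × 0.7071 = 0.3920
α = arctan(0.3920) = 21.40°

21°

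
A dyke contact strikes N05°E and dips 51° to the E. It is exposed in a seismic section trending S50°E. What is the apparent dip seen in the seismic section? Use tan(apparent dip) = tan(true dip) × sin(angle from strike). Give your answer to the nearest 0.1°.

45.3°

The strike is N05°E and the section trends S50°E; the acute angle between them is β = 55°.
tan α = tan 51° × sin 55° = 1.2349 × 0.8192 = 1.0116
apparent dip = arctan 1.0116 = 45.33°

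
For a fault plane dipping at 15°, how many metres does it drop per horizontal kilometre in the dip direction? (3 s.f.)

268 m

drop per km = 1000 × tan 15° = 1000 × 0.2679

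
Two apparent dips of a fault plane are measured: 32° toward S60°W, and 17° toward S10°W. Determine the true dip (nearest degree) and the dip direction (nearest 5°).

true dip 33°, dip direction 250°

Each apparent-dip line lies in the plane. As unit vectors (x east, y north, z up), v₁ plunges 32°→S60°W and v₂ plunges 17°→S10°W.
Cross product v₁ × v₂ gives the pole to the plane: n ∝ (-0.375, -0.127, 0.621).
tan δ = √(n_x²+n_y²)/n_z = 0.396/0.621, so δ = 32.5°.
Dip direction = azimuth of (n_x, n_y) = atan2(-0.375, -0.127) = 251°.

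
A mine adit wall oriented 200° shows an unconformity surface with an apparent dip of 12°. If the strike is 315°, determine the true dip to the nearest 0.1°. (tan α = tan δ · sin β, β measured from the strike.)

The section is 65° from the strike.
tan(true dip) = tan 12° / sin 65° = 0.2345
δ = arctan(0.2345) = 13.20°

13.2°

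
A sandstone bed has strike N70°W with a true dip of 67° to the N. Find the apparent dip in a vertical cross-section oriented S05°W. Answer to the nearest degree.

66°

Angle between strike (N70°W) and section (S05°W): β = 75°.
tan(apparent dip) = tan 67° · sin 75° = 2.2756
apparent dip = arctan 2.2756 = 66.28°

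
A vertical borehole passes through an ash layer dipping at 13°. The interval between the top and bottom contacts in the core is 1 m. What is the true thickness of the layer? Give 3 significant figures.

True thickness t = h · cos(dip) = 1 × cos 13°
t = 1 × 0.9744 = 0.974 m

0.974 m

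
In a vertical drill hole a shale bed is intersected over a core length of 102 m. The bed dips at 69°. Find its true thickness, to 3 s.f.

True thickness t = h · cos(dip) = 102 × cos 69°
t = 102 × 0.3584 = 36.554 m

36.6 m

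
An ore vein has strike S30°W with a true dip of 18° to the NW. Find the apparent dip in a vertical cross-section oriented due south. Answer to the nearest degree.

The section lies 30° from the strike.
tan α = tan 18° × sin 30° = 0.3249 × 0.5000 = 0.1625
apparent dip = arctan 0.1625 = 9.23°

9°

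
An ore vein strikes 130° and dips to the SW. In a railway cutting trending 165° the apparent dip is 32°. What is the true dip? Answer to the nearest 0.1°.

The section is 35° from the strike.
tan(true dip) = tan 32° / sin 35° = 1.0894
δ = arctan(1.0894) = 47.45°

47.5°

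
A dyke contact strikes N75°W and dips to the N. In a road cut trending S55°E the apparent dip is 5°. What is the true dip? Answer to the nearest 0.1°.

β = acute angle between strike N75°W and section S55°E = 20°.
tan(true dip) = tan 5° / sin 20° = 0.2558
δ = arctan(0.2558) = 14.35°

14.3°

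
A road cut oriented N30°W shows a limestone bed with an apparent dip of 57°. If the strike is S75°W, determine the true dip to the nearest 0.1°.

57.9°

The section is 75° from the strike.
tan δ = tan α / sin β = tan 57° / sin 75° = 1.5399 / 0.9659 = 1.5942
δ = arctan(1.5942) = 57.90°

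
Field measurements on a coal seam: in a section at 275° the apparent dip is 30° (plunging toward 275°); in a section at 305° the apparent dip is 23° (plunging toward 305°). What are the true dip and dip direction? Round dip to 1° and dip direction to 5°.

Each apparent-dip line lies in the plane. As unit vectors (x east, y north, z up), v₁ plunges 30°→275° and v₂ plunges 23°→305°.
n = v₁ × v₂ = (-0.234, -0.040, 0.399) (taken with n_z > 0).
Dip δ = arctan(|n_h|/n_z) = arctan(0.238/0.399) = 30.8°.
Dip direction = azimuth of (n_x, n_y) = atan2(-0.234, -0.040) = 260°.

true dip 31°, dip direction 260°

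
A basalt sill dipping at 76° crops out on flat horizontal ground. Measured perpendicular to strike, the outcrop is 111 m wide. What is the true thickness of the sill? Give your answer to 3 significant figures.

True thickness t = w · sin(dip) = 111 × sin 76°
t = 111 × 0.9703 = 107.703 m

108 m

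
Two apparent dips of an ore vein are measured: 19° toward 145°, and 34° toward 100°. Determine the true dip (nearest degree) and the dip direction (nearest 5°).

Represent each trace as a vector plunging at its apparent dip toward its trend (east-north-up frame): v₁ = (0.542, -0.775, -0.326), v₂ = (0.816, -0.144, -0.559).
The plane normal is n = v₁ × v₂ ∝ (0.386, 0.037, 0.554).
Dip δ = arctan(|n_h|/n_z) = arctan(0.388/0.554) = 35.0°.
Dip direction = atan2(0.386, 0.037) = 84° (azimuth of n's horizontal projection).

true dip 35°, dip direction 085°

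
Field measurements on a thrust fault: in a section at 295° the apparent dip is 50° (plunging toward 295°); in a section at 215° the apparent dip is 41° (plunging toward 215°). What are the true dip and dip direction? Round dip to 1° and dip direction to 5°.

true dip 54°, dip direction 265°

Each apparent-dip line lies in the plane. As unit vectors (x east, y north, z up), v₁ plunges 50°→295° and v₂ plunges 41°→215°.
The plane normal is n = v₁ × v₂ ∝ (-0.652, -0.051, 0.478).
tan δ = √(n_x²+n_y²)/n_z = 0.654/0.478, so δ = 53.8°.
Dip direction = azimuth of (n_x, n_y) = atan2(-0.652, -0.051) = 266°.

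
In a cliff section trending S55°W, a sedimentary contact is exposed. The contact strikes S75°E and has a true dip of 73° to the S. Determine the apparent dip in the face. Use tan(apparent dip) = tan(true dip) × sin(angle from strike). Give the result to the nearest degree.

68°

The section lies 50° from the strike.
tan(apparent dip) = tan 73° · sin 50° = 2.5056
α = arctan(2.5056) = 68.24°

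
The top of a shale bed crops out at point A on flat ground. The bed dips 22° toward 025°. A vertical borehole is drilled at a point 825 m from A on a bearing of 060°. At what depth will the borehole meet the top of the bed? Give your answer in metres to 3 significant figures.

The hole lies 35° from the dip direction, so the down-dip offset is 825 × cos 35° = 675.80 m.
Depth = down-dip offset × tan(dip) = 675.80 × tan 22° = 675.80 × 0.4040
Depth = 273.04 m

273 m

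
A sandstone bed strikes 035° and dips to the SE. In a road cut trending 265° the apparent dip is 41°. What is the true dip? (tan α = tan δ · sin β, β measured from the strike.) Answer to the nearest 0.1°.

β = acute angle between strike 035° and section 265° = 50°.
tan(true dip) = tan 41° / sin 50° = 1.1348
true dip = arctan 1.1348 = 48.61°

48.6°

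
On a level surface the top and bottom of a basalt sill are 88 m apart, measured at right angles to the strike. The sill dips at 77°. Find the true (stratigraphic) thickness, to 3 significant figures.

True thickness t = w · sin(dip) = 88 × sin 77°
t = 88 × 0.9744 = 85.745 m

85.7 m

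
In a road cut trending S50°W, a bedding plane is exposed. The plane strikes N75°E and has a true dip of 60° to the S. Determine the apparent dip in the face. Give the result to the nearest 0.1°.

The section lies 25° from the strike.
tan(apparent dip) = tan 60° · sin 25° = 0.7320
α = arctan(0.7320) = 36.20°

36.2°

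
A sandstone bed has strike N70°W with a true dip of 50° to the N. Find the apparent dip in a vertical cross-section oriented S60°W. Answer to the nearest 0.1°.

42.4°

The section lies 50° from the strike.
tan(apparent dip) = tan 50° · sin 50° = 0.9129
apparent dip = arctan 0.9129 = 42.39°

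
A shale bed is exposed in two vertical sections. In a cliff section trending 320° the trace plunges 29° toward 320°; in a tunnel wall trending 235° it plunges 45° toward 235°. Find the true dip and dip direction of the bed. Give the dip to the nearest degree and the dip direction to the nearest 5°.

Represent each trace as a vector plunging at its apparent dip toward its trend (east-north-up frame): v₁ = (-0.562, 0.670, -0.485), v₂ = (-0.579, -0.406, -0.707).
Cross product v₁ × v₂ gives the pole to the plane: n ∝ (-0.670, -0.117, 0.616).
tan δ = √(n_x²+n_y²)/n_z = 0.680/0.616, so δ = 47.8°.
The horizontal component of n points toward azimuth atan2(n_x, n_y) = 260°, the dip direction.

true dip 48°, dip direction 260°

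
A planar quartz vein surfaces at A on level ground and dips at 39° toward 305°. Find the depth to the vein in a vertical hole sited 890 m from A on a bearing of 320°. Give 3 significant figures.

696 m

The hole lies 15° from the dip direction, so the down-dip offset is 890 × cos 15° = 859.67 m.
Depth = down-dip offset × tan(dip) = 859.67 × tan 39° = 859.67 × 0.8098
Depth = 696.15 m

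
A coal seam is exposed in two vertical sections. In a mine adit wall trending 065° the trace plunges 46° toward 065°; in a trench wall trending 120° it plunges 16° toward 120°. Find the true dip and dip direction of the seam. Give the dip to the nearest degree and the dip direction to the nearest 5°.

true dip 48°, dip direction 045°

The two traces are lines in the plane: v₁ = (sin 65°·cos 46°, cos 65°·cos 46°, −sin 46°), v₂ = (sin 120°·cos 16°, cos 120°·cos 16°, −sin 16°).
The plane normal is n = v₁ × v₂ ∝ (0.427, 0.425, 0.547).
True dip = arccos(n_z / |n|) = arccos(0.6722) = 47.8°.
Dip direction = atan2(0.427, 0.425) = 45° (azimuth of n's horizontal projection).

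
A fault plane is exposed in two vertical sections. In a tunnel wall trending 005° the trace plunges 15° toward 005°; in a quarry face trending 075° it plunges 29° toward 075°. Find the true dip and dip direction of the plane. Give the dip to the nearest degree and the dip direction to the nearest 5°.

true dip 29°, dip direction 065°

The two traces are lines in the plane: v₁ = (sin 5°·cos 15°, cos 5°·cos 15°, −sin 15°), v₂ = (sin 75°·cos 29°, cos 75°·cos 29°, −sin 29°).
n = v₁ × v₂ = (0.408, 0.178, 0.794) (taken with n_z > 0).
True dip = arccos(n_z / |n|) = arccos(0.8723) = 29.3°.
Dip direction = atan2(0.408, 0.178) = 66° (azimuth of n's horizontal projection).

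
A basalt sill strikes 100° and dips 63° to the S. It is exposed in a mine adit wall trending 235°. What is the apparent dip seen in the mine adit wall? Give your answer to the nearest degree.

The strike is 100° and the section trends 235°; the acute angle between them is β = 45°.
tan α = tan 63° × sin 45° = 1.9626 × 0.7071 = 1.3878
apparent dip = arctan 1.3878 = 54.22°

54°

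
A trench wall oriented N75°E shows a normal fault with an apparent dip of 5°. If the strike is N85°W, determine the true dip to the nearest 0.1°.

14.3°

β = acute angle between strike N85°W and section N75°E = 20°.
tan(true dip) = tan 5° / sin 20° = 0.2558
true dip = arctan 0.2558 = 14.35°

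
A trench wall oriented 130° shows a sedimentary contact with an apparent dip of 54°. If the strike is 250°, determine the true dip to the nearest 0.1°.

β = acute angle between strike 250° and section 130° = 60°.
tan(true dip) = tan 54° / sin 60° = 1.5893
δ = arctan(1.5893) = 57.82°

57.8°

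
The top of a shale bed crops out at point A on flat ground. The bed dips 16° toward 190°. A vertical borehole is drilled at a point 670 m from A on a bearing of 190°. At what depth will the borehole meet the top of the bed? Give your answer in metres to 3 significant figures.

192 m

The hole is directly down-dip from the outcrop, so the down-dip offset is 670 m.
Depth = down-dip offset × tan(dip) = 670.00 × tan 16° = 670.00 × 0.2867
Depth = 192.12 m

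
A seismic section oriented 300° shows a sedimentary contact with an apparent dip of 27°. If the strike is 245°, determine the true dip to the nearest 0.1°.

31.9°

The section is 55° from the strike.
tan(true dip) = tan 27° / sin 55° = 0.6220
δ = arctan(0.6220) = 31.88°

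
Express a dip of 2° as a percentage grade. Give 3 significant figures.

3.49%

grade % = 100 × tan 2° = 100 × 0.0349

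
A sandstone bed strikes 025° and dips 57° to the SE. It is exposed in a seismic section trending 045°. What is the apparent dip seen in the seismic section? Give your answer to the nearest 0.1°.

27.8°

The strike is 025° and the section trends 045°; the acute angle between them is β = 20°.
tan α = tan 57° × sin 20° = 1.5399 × 0.3420 = 0.5267
apparent dip = arctan 0.5267 = 27.77°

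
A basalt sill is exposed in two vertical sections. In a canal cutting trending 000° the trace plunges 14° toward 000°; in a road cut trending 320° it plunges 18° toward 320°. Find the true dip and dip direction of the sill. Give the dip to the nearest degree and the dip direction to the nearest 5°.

Each apparent-dip line lies in the plane. As unit vectors (x east, y north, z up), v₁ plunges 14°→000° and v₂ plunges 18°→320°.
n = v₁ × v₂ = (-0.124, 0.148, 0.593) (taken with n_z > 0).
tan δ = √(n_x²+n_y²)/n_z = 0.193/0.593, so δ = 18.0°.
Dip direction = atan2(-0.124, 0.148) = 320° (azimuth of n's horizontal projection).

true dip 18°, dip direction 320°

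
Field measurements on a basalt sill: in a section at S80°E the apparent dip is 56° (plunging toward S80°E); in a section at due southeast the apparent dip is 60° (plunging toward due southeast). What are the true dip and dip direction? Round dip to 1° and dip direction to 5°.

true dip 60°, dip direction 130°

The two traces are lines in the plane: v₁ = (sin 100°·cos 56°, cos 100°·cos 56°, −sin 56°), v₂ = (sin 135°·cos 60°, cos 135°·cos 60°, −sin 60°).
The plane normal is n = v₁ × v₂ ∝ (0.209, -0.184, 0.160).
Dip δ = arctan(|n_h|/n_z) = arctan(0.278/0.160) = 60.1°.
The horizontal component of n points toward azimuth atan2(n_x, n_y) = 131°, the dip direction.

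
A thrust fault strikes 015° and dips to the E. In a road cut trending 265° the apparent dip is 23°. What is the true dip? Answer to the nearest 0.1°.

24.3°

The section is 70° from the strike.
tan(true dip) = tan 23° / sin 70° = 0.4517
δ = arctan(0.4517) = 24.31°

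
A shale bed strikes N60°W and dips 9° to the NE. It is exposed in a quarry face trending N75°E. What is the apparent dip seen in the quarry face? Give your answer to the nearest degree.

6°

The section lies 45° from the strike.
tan α = tan 9° × sin 45° = 0.1584 × 0.7071 = 0.1120
α = arctan(0.1120) = 6.39°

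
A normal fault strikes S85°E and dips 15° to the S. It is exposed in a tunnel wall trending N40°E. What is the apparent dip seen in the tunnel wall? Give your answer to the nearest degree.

Angle between strike (S85°E) and section (N40°E): β = 55°.
tan(apparent dip) = tan 15° · sin 55° = 0.2195
α = arctan(0.2195) = 12.38°

12°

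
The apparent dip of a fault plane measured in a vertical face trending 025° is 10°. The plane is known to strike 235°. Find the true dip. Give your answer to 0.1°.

19.4°

β = acute angle between strike 235° and section 025° = 30°.
tan(true dip) = tan 10° / sin 30° = 0.3527
δ = arctan(0.3527) = 19.43°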